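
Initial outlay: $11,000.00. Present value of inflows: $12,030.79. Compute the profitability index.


Formula: PI = PV(cash flows) / initial investment
Substituting: PI = $12,030.79 / $11,000.00
PI = 1.0937

1.0937


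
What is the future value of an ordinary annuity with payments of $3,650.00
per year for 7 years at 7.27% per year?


Formula: FV = PMT * ((1+r)^n - 1) / r
Growth factor: (1 + 0.0727)^7 = 1.634361
Numerator: 1.634361 - 1 = 0.634361
FV = $3,650.00 * 0.634361 / 0.0727 = $31,848.93

$31,848.93


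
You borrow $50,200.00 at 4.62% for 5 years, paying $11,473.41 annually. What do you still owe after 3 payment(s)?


Formula: Balance = PV*(1+r)^k - PMT*((1+r)^k - 1)/r
Growth: (1 + 0.0462)^3 = 1.145102
Accumulated factor: ((1+r)^k - 1)/r = 3.140734
Balance = $50,200.00 * 1.145102 - $11,473.41 * 3.140734
Balance = $21,449.18

$21,449.18


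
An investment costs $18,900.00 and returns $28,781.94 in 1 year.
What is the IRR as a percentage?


Formula: IRR = C1/C0 - 1
Substituting: IRR = $28,781.94 / $18,900.00 - 1
Ratio: 1.522854 - 1 = 0.522854
IRR = 52.2854%

52.2854%


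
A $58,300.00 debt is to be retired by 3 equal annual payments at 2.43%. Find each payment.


Formula: PMT = PV * r / (1 - (1+r)^(-n))
Denominator: 1 - (1 + 0.0243)^(-3) = 0.069495
Numerator: $58,300.00 * 0.0243 = 1416.69
PMT = 1416.69 / 0.069495 = $20,385.35

$20,385.35


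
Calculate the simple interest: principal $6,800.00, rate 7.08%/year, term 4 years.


Formula: I = P * r * t
Substituting: I = $6,800.00 * 0.0708 * 4
Step: I = $6,800.00 * 0.2832
I = $1,925.76

$1,925.76


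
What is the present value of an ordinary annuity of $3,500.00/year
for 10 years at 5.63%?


Formula: PV = PMT * (1 - (1+r)^(-n)) / r
Discount factor: (1 + 0.0563)^(-10) = 0.578265
Bracket: 1 - 0.578265 = 0.421735
PV = $3,500.00 * 0.421735 / 0.0563 = $26,217.96

$26,217.96


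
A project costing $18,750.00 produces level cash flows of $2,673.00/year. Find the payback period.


Formula: Payback = investment / annual cash flow
Substituting: Payback = $18,750.00 / $2,673.00
Payback = 7.0146 years

7.0146 years


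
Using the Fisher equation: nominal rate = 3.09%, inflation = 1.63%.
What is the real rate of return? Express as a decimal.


Formula: (1 + r_real) = (1 + r_nom) / (1 + inflation)
Substituting: (1 + r_real) = 1.0309 / 1.0163
(1 + r_real) = 1.014366
r_real = 1.014366 - 1 = 0.014366

0.014366


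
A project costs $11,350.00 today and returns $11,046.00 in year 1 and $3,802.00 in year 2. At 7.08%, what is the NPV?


Formula: NPV = C0 + C1/(1+r) + C2/(1+r)^2
Discount C1: $11,046.00 / (1 + 0.0708) = $10,315.65
Discount C2: $3,802.00 / (1 + 0.0708)^2 = $3,315.85
NPV = -$11,350.00 + $10,315.65 + $3,315.85 = $2,281.51

$2,281.51


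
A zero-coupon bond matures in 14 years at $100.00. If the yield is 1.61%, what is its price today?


Formula: Price = FV / (1 + r)^n
Substituting: Price = $100.00 / (1 + 0.0161)^14
Discount factor: (1.0161)^14 = 1.250577
Price = $100.00 / 1.250577 = $79.96

$79.96


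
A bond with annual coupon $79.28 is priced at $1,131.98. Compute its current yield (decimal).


Formula: Current yield = annual coupon / price
Substituting: CY = $79.28 / $1,131.98
CY = 0.070037

0.070037


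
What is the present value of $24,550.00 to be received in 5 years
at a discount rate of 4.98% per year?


Formula: PV = FV / (1 + r)^n
Substituting: PV = $24,550.00 / (1 + 0.0498)^5
Discount factor: (1.0498)^5 = 1.275067
PV = $24,550.00 / 1.275067 = $19,253.90

$19,253.90


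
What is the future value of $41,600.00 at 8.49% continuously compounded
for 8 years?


Formula: FV = P * e^(r*t)
Exponent: r*t = 0.0849 * 8 = 0.6792
e^(0.6792) = 1.972299
FV = $41,600.00 * 1.972299 = $82,047.65

$82,047.65


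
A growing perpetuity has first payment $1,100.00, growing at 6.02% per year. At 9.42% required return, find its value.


Formula: PV = C / (r - g)
Spread: r - g = 0.0942 - 0.0602 = 0.034
Substituting: PV = $1,100.00 / 0.034
PV = $32,352.94

$32,352.94


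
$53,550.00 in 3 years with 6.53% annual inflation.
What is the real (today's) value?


Formula: Real value = nominal / (1 + inflation)^years
Price level: (1 + 0.0653)^3 = 1.208971
Real value = $53,550.00 / 1.208971 = $44,293.88

$44,293.88


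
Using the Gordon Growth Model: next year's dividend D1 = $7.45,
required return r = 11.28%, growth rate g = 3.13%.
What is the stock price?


Formula: P = D1 / (r - g)
Spread: r - g = 0.1128 - 0.0313 = 0.0815
Substituting: P = $7.45 / 0.0815
P = $91.41

$91.41


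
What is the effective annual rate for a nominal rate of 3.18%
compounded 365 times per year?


Formula: EAR = (1 + r/m)^m - 1
Period rate: r/m = 0.0318 / 365 = 8.7e-05
Compounding: (1 + 8.7e-05)^365 = 1.03231
EAR = 1.03231 - 1 = 0.03231

0.03231


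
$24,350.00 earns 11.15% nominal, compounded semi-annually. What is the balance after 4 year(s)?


Formula: FV = P * (1 + r/m)^(m*t)
Period rate: r/m = 0.1115 / 2 = 0.05575
Total periods: m*t = 2 * 4 = 8
Growth factor: (1 + 0.05575)^8 = 1.543436
FV = $24,350.00 * 1.543436 = $37,582.67

$37,582.67


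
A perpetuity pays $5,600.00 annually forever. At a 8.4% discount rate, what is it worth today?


Formula: PV = C / r
Substituting: PV = $5,600.00 / 0.084
PV = $66,666.67

$66,666.67


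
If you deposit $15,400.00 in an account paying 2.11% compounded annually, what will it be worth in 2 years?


Formula: FV = P * (1 + r)^n
Substituting: FV = $15,400.00 * (1 + 0.0211)^2
Growth factor: (1.0211)^2 = 1.042645
FV = $15,400.00 * 1.042645 = $16,056.74

$16,056.74


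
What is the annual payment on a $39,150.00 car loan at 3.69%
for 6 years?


Formula: PMT = PV * r / (1 - (1+r)^(-n))
Denominator: 1 - (1 + 0.0369)^(-6) = 0.195402
Numerator: $39,150.00 * 0.0369 = 1444.635
PMT = 1444.635 / 0.195402 = $7,393.13

$7,393.13


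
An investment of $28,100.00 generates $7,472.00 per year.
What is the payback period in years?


Formula: Payback = investment / annual cash flow
Substituting: Payback = $28,100.00 / $7,472.00
Payback = 3.7607 years

3.7607 years


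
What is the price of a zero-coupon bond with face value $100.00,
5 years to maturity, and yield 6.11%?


Formula: Price = FV / (1 + r)^n
Substituting: Price = $100.00 / (1 + 0.0611)^5
Discount factor: (1.0611)^5 = 1.345184
Price = $100.00 / 1.345184 = $74.34

$74.34


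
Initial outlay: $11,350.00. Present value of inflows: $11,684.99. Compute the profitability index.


Formula: PI = PV(cash flows) / initial investment
Substituting: PI = $11,684.99 / $11,350.00
PI = 1.0295

1.0295


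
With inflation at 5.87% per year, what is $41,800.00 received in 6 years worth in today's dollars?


Formula: Real value = nominal / (1 + inflation)^years
Price level: (1 + 0.0587)^6 = 1.408113
Real value = $41,800.00 / 1.408113 = $29,685.12

$29,685.12


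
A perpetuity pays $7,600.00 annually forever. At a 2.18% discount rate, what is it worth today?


Formula: PV = C / r
Substituting: PV = $7,600.00 / 0.0218
PV = $348,623.85

$348,623.85


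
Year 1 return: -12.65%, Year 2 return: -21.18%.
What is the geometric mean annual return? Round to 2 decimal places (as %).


Formula: Geometric mean = ((1+r1)*(1+r2))^(1/2) - 1
Product: (1 + -0.1265) * (1 + -0.2118) = 0.8735 * 0.7882 = 0.688493
Square root: 0.688493^0.5 = 0.829755
Geometric mean = 0.829755 - 1 = -0.170245
As percentage: -17.02%

-17.02%


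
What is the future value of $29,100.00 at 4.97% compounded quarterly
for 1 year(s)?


Formula: FV = P * (1 + r/m)^(m*t)
Period rate: r/m = 0.0497 / 4 = 0.012425
Total periods: m*t = 4 * 1 = 4
Growth factor: (1 + 0.012425)^4 = 1.050634
FV = $29,100.00 * 1.050634 = $30,573.45

$30,573.45


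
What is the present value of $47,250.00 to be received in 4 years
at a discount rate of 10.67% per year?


Formula: PV = FV / (1 + r)^n
Substituting: PV = $47,250.00 / (1 + 0.1067)^4
Discount factor: (1.1067)^4 = 1.500098
PV = $47,250.00 / 1.500098 = $31,497.94

$31,497.94


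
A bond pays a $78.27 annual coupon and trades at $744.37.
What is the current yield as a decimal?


Formula: Current yield = annual coupon / price
Substituting: CY = $78.27 / $744.37
CY = 0.105149

0.105149


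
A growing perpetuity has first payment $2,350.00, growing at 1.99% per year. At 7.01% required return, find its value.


Formula: PV = C / (r - g)
Spread: r - g = 0.0701 - 0.0199 = 0.0502
Substituting: PV = $2,350.00 / 0.0502
PV = $46,812.75

$46,812.75


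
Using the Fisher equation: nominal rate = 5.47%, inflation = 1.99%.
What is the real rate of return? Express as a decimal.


Formula: (1 + r_real) = (1 + r_nom) / (1 + inflation)
Substituting: (1 + r_real) = 1.0547 / 1.0199
(1 + r_real) = 1.034121
r_real = 1.034121 - 1 = 0.034121

0.034121


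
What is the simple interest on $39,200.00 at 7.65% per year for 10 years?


Formula: I = P * r * t
Substituting: I = $39,200.00 * 0.0765 * 10
Step: I = $39,200.00 * 0.765
I = $29,988.00

$29,988.00


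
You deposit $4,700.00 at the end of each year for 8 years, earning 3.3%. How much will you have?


Formula: FV = PMT * ((1+r)^n - 1) / r
Growth factor: (1 + 0.033)^8 = 1.29659
Numerator: 1.29659 - 1 = 0.29659
FV = $4,700.00 * 0.29659 / 0.033 = $42,241.57

$42,241.57


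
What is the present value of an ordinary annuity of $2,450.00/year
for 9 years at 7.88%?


Formula: PV = PMT * (1 - (1+r)^(-n)) / r
Discount factor: (1 + 0.0788)^(-9) = 0.505279
Bracket: 1 - 0.505279 = 0.494721
PV = $2,450.00 * 0.494721 / 0.0788 = $15,381.54

$15,381.54


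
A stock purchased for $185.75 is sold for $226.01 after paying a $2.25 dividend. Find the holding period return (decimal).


Formula: HPR = (P1 - P0 + D) / P0
Gain: $226.01 - $185.75 + $2.25 = $42.51
HPR = $42.51 / $185.75 = 0.2289

0.2289


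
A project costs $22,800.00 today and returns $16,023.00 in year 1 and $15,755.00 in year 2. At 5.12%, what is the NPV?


Formula: NPV = C0 + C1/(1+r) + C2/(1+r)^2
Discount C1: $16,023.00 / (1 + 0.0512) = $15,242.58
Discount C2: $15,755.00 / (1 + 0.0512)^2 = $14,257.64
NPV = -$22,800.00 + $15,242.58 + $14,257.64 = $6,700.22

$6,700.22


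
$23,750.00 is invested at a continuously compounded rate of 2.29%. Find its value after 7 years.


Formula: FV = P * e^(r*t)
Exponent: r*t = 0.0229 * 7 = 0.1603
e^(0.1603) = 1.173863
FV = $23,750.00 * 1.173863 = $27,879.25

$27,879.25


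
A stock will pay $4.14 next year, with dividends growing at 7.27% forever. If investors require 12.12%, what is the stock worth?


Formula: P = D1 / (r - g)
Spread: r - g = 0.1212 - 0.0727 = 0.0485
Substituting: P = $4.14 / 0.0485
P = $85.36

$85.36


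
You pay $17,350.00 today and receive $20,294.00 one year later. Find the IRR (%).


Formula: IRR = C1/C0 - 1
Substituting: IRR = $20,294.00 / $17,350.00 - 1
Ratio: 1.169683 - 1 = 0.169683
IRR = 16.9683%

16.9683%


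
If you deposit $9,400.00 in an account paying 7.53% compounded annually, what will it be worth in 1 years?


Formula: FV = P * (1 + r)^n
Substituting: FV = $9,400.00 * (1 + 0.0753)^1
Growth factor: (1.0753)^1 = 1.0753
FV = $9,400.00 * 1.0753 = $10,107.82

$10,107.82


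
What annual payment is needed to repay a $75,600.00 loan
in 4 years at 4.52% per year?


Formula: PMT = PV * r / (1 - (1+r)^(-n))
Denominator: 1 - (1 + 0.0452)^(-4) = 0.16208
Numerator: $75,600.00 * 0.0452 = 3417.12
PMT = 3417.12 / 0.16208 = $21,082.88

$21,082.88


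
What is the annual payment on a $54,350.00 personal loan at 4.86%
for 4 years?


Formula: PMT = PV * r / (1 - (1+r)^(-n))
Denominator: 1 - (1 + 0.0486)^(-4) = 0.172895
Numerator: $54,350.00 * 0.0486 = 2641.41
PMT = 2641.41 / 0.172895 = $15,277.53

$15,277.53


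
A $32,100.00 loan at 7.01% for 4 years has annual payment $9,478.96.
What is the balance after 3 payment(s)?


Formula: Balance = PV*(1+r)^k - PMT*((1+r)^k - 1)/r
Growth: (1 + 0.0701)^3 = 1.225387
Accumulated factor: ((1+r)^k - 1)/r = 3.215214
Balance = $32,100.00 * 1.225387 - $9,478.96 * 3.215214
Balance = $8,858.02

$8,858.02


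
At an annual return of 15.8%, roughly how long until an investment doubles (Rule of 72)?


Formula: Years ≈ 72 / r
Substituting: Years ≈ 72 / 15.8
Years ≈ 4.6

4.6 years


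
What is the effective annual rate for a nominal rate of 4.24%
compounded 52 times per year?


Formula: EAR = (1 + r/m)^m - 1
Period rate: r/m = 0.0424 / 52 = 0.000815
Compounding: (1 + 0.000815)^52 = 1.043294
EAR = 1.043294 - 1 = 0.043294

0.043294


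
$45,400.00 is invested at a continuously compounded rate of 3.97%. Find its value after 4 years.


Formula: FV = P * e^(r*t)
Exponent: r*t = 0.0397 * 4 = 0.1588
e^(0.1588) = 1.172104
FV = $45,400.00 * 1.172104 = $53,213.50

$53,213.50


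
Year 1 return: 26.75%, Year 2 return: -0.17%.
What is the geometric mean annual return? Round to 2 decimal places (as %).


Formula: Geometric mean = ((1+r1)*(1+r2))^(1/2) - 1
Product: (1 + 0.2675) * (1 + -0.0017) = 1.2675 * 0.9983 = 1.265345
Square root: 1.265345^0.5 = 1.124876
Geometric mean = 1.124876 - 1 = 0.124876
As percentage: 12.49%

12.49%


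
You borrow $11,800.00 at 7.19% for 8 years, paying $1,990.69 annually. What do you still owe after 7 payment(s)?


Formula: Balance = PV*(1+r)^k - PMT*((1+r)^k - 1)/r
Growth: (1 + 0.0719)^7 = 1.625848
Accumulated factor: ((1+r)^k - 1)/r = 8.70442
Balance = $11,800.00 * 1.625848 - $1,990.69 * 8.70442
Balance = $1,857.20

$1,857.20


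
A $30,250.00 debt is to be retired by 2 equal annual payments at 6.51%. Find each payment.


Formula: PMT = PV * r / (1 - (1+r)^(-n))
Denominator: 1 - (1 + 0.0651)^(-2) = 0.118506
Numerator: $30,250.00 * 0.0651 = 1969.275
PMT = 1969.275 / 0.118506 = $16,617.48

$16,617.48


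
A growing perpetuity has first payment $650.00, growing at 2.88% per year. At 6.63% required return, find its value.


Formula: PV = C / (r - g)
Spread: r - g = 0.0663 - 0.0288 = 0.0375
Substituting: PV = $650.00 / 0.0375
PV = $17,333.33

$17,333.33


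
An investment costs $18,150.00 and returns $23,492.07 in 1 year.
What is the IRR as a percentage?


Formula: IRR = C1/C0 - 1
Substituting: IRR = $23,492.07 / $18,150.00 - 1
Ratio: 1.294329 - 1 = 0.294329
IRR = 29.4329%

29.4329%


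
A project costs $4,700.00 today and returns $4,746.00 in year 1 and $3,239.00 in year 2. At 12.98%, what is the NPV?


Formula: NPV = C0 + C1/(1+r) + C2/(1+r)^2
Discount C1: $4,746.00 / (1 + 0.1298) = $4,200.74
Discount C2: $3,239.00 / (1 + 0.1298)^2 = $2,537.51
NPV = -$4,700.00 + $4,200.74 + $2,537.51 = $2,038.25

$2,038.25


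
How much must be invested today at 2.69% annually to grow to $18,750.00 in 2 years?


Formula: PV = FV / (1 + r)^n
Substituting: PV = $18,750.00 / (1 + 0.0269)^2
Discount factor: (1.0269)^2 = 1.054524
PV = $18,750.00 / 1.054524 = $17,780.54

$17,780.54


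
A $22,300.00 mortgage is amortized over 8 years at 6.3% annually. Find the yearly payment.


Formula: PMT = PV * r / (1 - (1+r)^(-n))
Denominator: 1 - (1 + 0.063)^(-8) = 0.386614
Numerator: $22,300.00 * 0.063 = 1404.9
PMT = 1404.9 / 0.386614 = $3,633.86

$3,633.86


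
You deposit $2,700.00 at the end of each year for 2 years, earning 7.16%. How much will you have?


Formula: FV = PMT * ((1+r)^n - 1) / r
Growth factor: (1 + 0.0716)^2 = 1.148327
Numerator: 1.148327 - 1 = 0.148327
FV = $2,700.00 * 0.148327 / 0.0716 = $5,593.32

$5,593.32


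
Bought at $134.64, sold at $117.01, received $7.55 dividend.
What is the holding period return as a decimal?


Formula: HPR = (P1 - P0 + D) / P0
Gain: $117.01 - $134.64 + $7.55 = -$10.08
HPR = -$10.08 / $134.64 = -0.0749

-0.0749


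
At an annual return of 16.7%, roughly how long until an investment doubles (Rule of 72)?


Formula: Years ≈ 72 / r
Substituting: Years ≈ 72 / 16.7
Years ≈ 4.3

4.3 years


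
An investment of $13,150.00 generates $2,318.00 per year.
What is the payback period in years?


Formula: Payback = investment / annual cash flow
Substituting: Payback = $13,150.00 / $2,318.00
Payback = 5.673 years

5.673 years


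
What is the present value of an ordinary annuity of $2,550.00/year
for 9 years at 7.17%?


Formula: PV = PMT * (1 - (1+r)^(-n)) / r
Discount factor: (1 + 0.0717)^(-9) = 0.536217
Bracket: 1 - 0.536217 = 0.463783
PV = $2,550.00 * 0.463783 / 0.0717 = $16,494.36

$16,494.36


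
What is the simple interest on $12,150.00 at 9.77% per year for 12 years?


Formula: I = P * r * t
Substituting: I = $12,150.00 * 0.0977 * 12
Step: I = $12,150.00 * 1.1724
I = $14,244.66

$14,244.66


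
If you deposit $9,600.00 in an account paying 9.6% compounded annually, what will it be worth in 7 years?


Formula: FV = P * (1 + r)^n
Substituting: FV = $9,600.00 * (1 + 0.096)^7
Growth factor: (1.096)^7 = 1.899651
FV = $9,600.00 * 1.899651 = $18,236.65

$18,236.65


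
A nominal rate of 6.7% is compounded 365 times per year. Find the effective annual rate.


Formula: EAR = (1 + r/m)^m - 1
Period rate: r/m = 0.067 / 365 = 0.000184
Compounding: (1 + 0.000184)^365 = 1.069289
EAR = 1.069289 - 1 = 0.069289

0.069289


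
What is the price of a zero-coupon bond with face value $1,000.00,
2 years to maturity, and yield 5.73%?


Formula: Price = FV / (1 + r)^n
Substituting: Price = $1,000.00 / (1 + 0.0573)^2
Discount factor: (1.0573)^2 = 1.117883
Price = $1,000.00 / 1.117883 = $894.55

$894.55


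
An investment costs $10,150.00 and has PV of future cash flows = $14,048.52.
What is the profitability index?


Formula: PI = PV(cash flows) / initial investment
Substituting: PI = $14,048.52 / $10,150.00
PI = 1.3841

1.3841


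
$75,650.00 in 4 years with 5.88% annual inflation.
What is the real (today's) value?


Formula: Real value = nominal / (1 + inflation)^years
Price level: (1 + 0.0588)^4 = 1.25677
Real value = $75,650.00 / 1.25677 = $60,194.00

$60,194.00


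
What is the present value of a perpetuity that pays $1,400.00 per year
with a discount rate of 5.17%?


Formula: PV = C / r
Substituting: PV = $1,400.00 / 0.0517
PV = $27,079.30

$27,079.30


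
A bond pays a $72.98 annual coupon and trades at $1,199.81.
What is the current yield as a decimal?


Formula: Current yield = annual coupon / price
Substituting: CY = $72.98 / $1,199.81
CY = 0.060826

0.060826


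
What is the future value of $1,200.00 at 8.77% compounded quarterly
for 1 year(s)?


Formula: FV = P * (1 + r/m)^(m*t)
Period rate: r/m = 0.0877 / 4 = 0.021925
Total periods: m*t = 4 * 1 = 4
Growth factor: (1 + 0.021925)^4 = 1.090627
FV = $1,200.00 * 1.090627 = $1,308.75

$1,308.75


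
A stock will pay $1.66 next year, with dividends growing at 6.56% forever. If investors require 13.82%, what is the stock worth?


Formula: P = D1 / (r - g)
Spread: r - g = 0.1382 - 0.0656 = 0.0726
Substituting: P = $1.66 / 0.0726
P = $22.87

$22.87


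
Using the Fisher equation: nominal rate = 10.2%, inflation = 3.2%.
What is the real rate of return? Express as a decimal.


Formula: (1 + r_real) = (1 + r_nom) / (1 + inflation)
Substituting: (1 + r_real) = 1.102 / 1.032
(1 + r_real) = 1.067829
r_real = 1.067829 - 1 = 0.067829

0.067829


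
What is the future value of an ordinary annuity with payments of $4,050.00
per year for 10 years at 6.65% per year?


Formula: FV = PMT * ((1+r)^n - 1) / r
Growth factor: (1 + 0.0665)^10 = 1.903744
Numerator: 1.903744 - 1 = 0.903744
FV = $4,050.00 * 0.903744 / 0.0665 = $55,040.06

$55,040.06


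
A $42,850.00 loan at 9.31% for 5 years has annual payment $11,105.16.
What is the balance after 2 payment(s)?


Formula: Balance = PV*(1+r)^k - PMT*((1+r)^k - 1)/r
Growth: (1 + 0.0931)^2 = 1.194868
Accumulated factor: ((1+r)^k - 1)/r = 2.0931
Balance = $42,850.00 * 1.194868 - $11,105.16 * 2.0931
Balance = $27,955.87

$27,955.87


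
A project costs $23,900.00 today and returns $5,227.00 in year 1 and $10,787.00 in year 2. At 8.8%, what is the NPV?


Formula: NPV = C0 + C1/(1+r) + C2/(1+r)^2
Discount C1: $5,227.00 / (1 + 0.088) = $4,804.23
Discount C2: $10,787.00 / (1 + 0.088)^2 = $9,112.61
NPV = -$23,900.00 + $4,804.23 + $9,112.61 = -$9,983.16

-$9,983.16


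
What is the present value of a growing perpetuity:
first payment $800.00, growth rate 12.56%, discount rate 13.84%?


Formula: PV = C / (r - g)
Spread: r - g = 0.1384 - 0.1256 = 0.0128
Substituting: PV = $800.00 / 0.0128
PV = $62,500.00

$62,500.00


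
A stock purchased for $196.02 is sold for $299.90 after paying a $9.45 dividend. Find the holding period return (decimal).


Formula: HPR = (P1 - P0 + D) / P0
Gain: $299.90 - $196.02 + $9.45 = $113.33
HPR = $113.33 / $196.02 = 0.5782

0.5782


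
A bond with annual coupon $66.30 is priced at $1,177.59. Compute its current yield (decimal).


Formula: Current yield = annual coupon / price
Substituting: CY = $66.30 / $1,177.59
CY = 0.056301

0.056301


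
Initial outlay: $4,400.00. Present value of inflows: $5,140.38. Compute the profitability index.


Formula: PI = PV(cash flows) / initial investment
Substituting: PI = $5,140.38 / $4,400.00
PI = 1.1683

1.1683


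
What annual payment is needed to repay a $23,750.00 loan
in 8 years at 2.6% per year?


Formula: PMT = PV * r / (1 - (1+r)^(-n))
Denominator: 1 - (1 + 0.026)^(-8) = 0.185631
Numerator: $23,750.00 * 0.026 = 617.5
PMT = 617.5 / 0.185631 = $3,326.49

$3,326.49


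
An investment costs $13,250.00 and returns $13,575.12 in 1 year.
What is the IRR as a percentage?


Formula: IRR = C1/C0 - 1
Substituting: IRR = $13,575.12 / $13,250.00 - 1
Ratio: 1.024537 - 1 = 0.024537
IRR = 2.4537%

2.4537%


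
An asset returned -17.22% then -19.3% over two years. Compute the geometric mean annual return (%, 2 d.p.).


Formula: Geometric mean = ((1+r1)*(1+r2))^(1/2) - 1
Product: (1 + -0.1722) * (1 + -0.193) = 0.8278 * 0.807 = 0.668035
Square root: 0.668035^0.5 = 0.817334
Geometric mean = 0.817334 - 1 = -0.182666
As percentage: -18.27%

-18.27%


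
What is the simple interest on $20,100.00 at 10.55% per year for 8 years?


Formula: I = P * r * t
Substituting: I = $20,100.00 * 0.1055 * 8
Step: I = $20,100.00 * 0.844
I = $16,964.40

$16,964.40


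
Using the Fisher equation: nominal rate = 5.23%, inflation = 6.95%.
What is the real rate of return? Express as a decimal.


Formula: (1 + r_real) = (1 + r_nom) / (1 + inflation)
Substituting: (1 + r_real) = 1.0523 / 1.0695
(1 + r_real) = 0.983918
r_real = 0.983918 - 1 = -0.016082

-0.016082


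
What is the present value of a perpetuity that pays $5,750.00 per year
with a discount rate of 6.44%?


Formula: PV = C / r
Substituting: PV = $5,750.00 / 0.0644
PV = $89,285.71

$89,285.71


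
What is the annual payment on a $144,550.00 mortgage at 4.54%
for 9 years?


Formula: PMT = PV * r / (1 - (1+r)^(-n))
Denominator: 1 - (1 + 0.0454)^(-9) = 0.329409
Numerator: $144,550.00 * 0.0454 = 6562.57
PMT = 6562.57 / 0.329409 = $19,922.24

$19,922.24


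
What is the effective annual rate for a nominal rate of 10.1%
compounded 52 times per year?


Formula: EAR = (1 + r/m)^m - 1
Period rate: r/m = 0.101 / 52 = 0.001942
Compounding: (1 + 0.001942)^52 = 1.106168
EAR = 1.106168 - 1 = 0.106168

0.106168


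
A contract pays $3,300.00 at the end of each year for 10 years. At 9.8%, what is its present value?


Formula: PV = PMT * (1 - (1+r)^(-n)) / r
Discount factor: (1 + 0.098)^(-10) = 0.392624
Bracket: 1 - 0.392624 = 0.607376
PV = $3,300.00 * 0.607376 / 0.098 = $20,452.46

$20,452.46


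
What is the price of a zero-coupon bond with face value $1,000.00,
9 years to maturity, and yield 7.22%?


Formula: Price = FV / (1 + r)^n
Substituting: Price = $1,000.00 / (1 + 0.0722)^9
Discount factor: (1.0722)^9 = 1.87276
Price = $1,000.00 / 1.87276 = $533.97

$533.97


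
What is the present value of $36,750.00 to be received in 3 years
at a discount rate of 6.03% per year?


Formula: PV = FV / (1 + r)^n
Substituting: PV = $36,750.00 / (1 + 0.0603)^3
Discount factor: (1.0603)^3 = 1.192028
PV = $36,750.00 / 1.192028 = $30,829.82

$30,829.82


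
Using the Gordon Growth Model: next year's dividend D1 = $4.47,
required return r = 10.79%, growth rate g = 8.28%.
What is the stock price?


Formula: P = D1 / (r - g)
Spread: r - g = 0.1079 - 0.0828 = 0.0251
Substituting: P = $4.47 / 0.0251
P = $178.09

$178.09


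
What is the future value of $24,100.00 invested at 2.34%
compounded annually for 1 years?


Formula: FV = P * (1 + r)^n
Substituting: FV = $24,100.00 * (1 + 0.0234)^1
Growth factor: (1.0234)^1 = 1.0234
FV = $24,100.00 * 1.0234 = $24,663.94

$24,663.94


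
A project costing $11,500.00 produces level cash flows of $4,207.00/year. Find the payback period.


Formula: Payback = investment / annual cash flow
Substituting: Payback = $11,500.00 / $4,207.00
Payback = 2.7335 years

2.7335 years


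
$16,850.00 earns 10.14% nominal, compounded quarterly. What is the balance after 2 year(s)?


Formula: FV = P * (1 + r/m)^(m*t)
Period rate: r/m = 0.1014 / 4 = 0.02535
Total periods: m*t = 4 * 2 = 8
Growth factor: (1 + 0.02535)^8 = 1.221735
FV = $16,850.00 * 1.221735 = $20,586.24

$20,586.24


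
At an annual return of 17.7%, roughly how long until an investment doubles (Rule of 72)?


Formula: Years ≈ 72 / r
Substituting: Years ≈ 72 / 17.7
Years ≈ 4.1

4.1 years


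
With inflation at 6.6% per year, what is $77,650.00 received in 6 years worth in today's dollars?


Formula: Real value = nominal / (1 + inflation)^years
Price level: (1 + 0.066)^6 = 1.467382
Real value = $77,650.00 / 1.467382 = $52,917.37

$52,917.37


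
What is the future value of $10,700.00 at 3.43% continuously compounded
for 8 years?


Formula: FV = P * e^(r*t)
Exponent: r*t = 0.0343 * 8 = 0.2744
e^(0.2744) = 1.315741
FV = $10,700.00 * 1.315741 = $14,078.43

$14,078.43


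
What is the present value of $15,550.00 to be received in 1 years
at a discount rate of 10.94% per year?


Formula: PV = FV / (1 + r)^n
Substituting: PV = $15,550.00 / (1 + 0.1094)^1
Discount factor: (1.1094)^1 = 1.1094
PV = $15,550.00 / 1.1094 = $14,016.59

$14,016.59


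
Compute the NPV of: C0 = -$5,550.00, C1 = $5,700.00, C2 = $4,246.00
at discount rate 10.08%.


Formula: NPV = C0 + C1/(1+r) + C2/(1+r)^2
Discount C1: $5,700.00 / (1 + 0.1008) = $5,178.05
Discount C2: $4,246.00 / (1 + 0.1008)^2 = $3,503.99
NPV = -$5,550.00 + $5,178.05 + $3,503.99 = $3,132.04

$3,132.04


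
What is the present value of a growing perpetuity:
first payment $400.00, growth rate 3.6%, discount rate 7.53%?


Formula: PV = C / (r - g)
Spread: r - g = 0.0753 - 0.036 = 0.0393
Substituting: PV = $400.00 / 0.0393
PV = $10,178.12

$10,178.12


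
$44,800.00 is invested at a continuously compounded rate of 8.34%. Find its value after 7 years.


Formula: FV = P * e^(r*t)
Exponent: r*t = 0.0834 * 7 = 0.5838
e^(0.5838) = 1.792838
FV = $44,800.00 * 1.792838 = $80,319.16

$80,319.16


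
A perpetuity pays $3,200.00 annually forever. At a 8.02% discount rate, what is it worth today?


Formula: PV = C / r
Substituting: PV = $3,200.00 / 0.0802
PV = $39,900.25

$39,900.25


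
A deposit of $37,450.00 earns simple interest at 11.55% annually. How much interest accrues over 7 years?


Formula: I = P * r * t
Substituting: I = $37,450.00 * 0.1155 * 7
Step: I = $37,450.00 * 0.8085
I = $30,278.33

$30,278.33


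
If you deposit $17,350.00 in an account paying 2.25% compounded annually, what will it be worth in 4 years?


Formula: FV = P * (1 + r)^n
Substituting: FV = $17,350.00 * (1 + 0.0225)^4
Growth factor: (1.0225)^4 = 1.093083
FV = $17,350.00 * 1.093083 = $18,965.00

$18,965.00


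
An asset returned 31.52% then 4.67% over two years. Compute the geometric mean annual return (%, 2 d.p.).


Formula: Geometric mean = ((1+r1)*(1+r2))^(1/2) - 1
Product: (1 + 0.3152) * (1 + 0.0467) = 1.3152 * 1.0467 = 1.37662
Square root: 1.37662^0.5 = 1.173294
Geometric mean = 1.173294 - 1 = 0.173294
As percentage: 17.33%

17.33%


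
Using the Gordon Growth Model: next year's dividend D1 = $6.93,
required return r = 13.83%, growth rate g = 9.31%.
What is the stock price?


Formula: P = D1 / (r - g)
Spread: r - g = 0.1383 - 0.0931 = 0.0452
Substituting: P = $6.93 / 0.0452
P = $153.32

$153.32


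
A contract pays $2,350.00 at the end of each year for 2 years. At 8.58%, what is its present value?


Formula: PV = PMT * (1 - (1+r)^(-n)) / r
Discount factor: (1 + 0.0858)^(-2) = 0.848204
Bracket: 1 - 0.848204 = 0.151796
PV = $2,350.00 * 0.151796 / 0.0858 = $4,157.58

$4,157.58


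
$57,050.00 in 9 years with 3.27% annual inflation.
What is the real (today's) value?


Formula: Real value = nominal / (1 + inflation)^years
Price level: (1 + 0.0327)^9 = 1.33588
Real value = $57,050.00 / 1.33588 = $42,705.92

$42,705.92


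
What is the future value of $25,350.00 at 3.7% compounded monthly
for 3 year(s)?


Formula: FV = P * (1 + r/m)^(m*t)
Period rate: r/m = 0.037 / 12 = 0.003083
Total periods: m*t = 12 * 3 = 36
Growth factor: (1 + 0.003083)^36 = 1.117204
FV = $25,350.00 * 1.117204 = $28,321.12

$28,321.12


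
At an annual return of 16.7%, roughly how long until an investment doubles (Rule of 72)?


Formula: Years ≈ 72 / r
Substituting: Years ≈ 72 / 16.7
Years ≈ 4.3

4.3 years


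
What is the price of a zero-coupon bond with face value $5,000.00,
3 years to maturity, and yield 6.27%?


Formula: Price = FV / (1 + r)^n
Substituting: Price = $5,000.00 / (1 + 0.0627)^3
Discount factor: (1.0627)^3 = 1.20014
Price = $5,000.00 / 1.20014 = $4,166.18

$4,166.18


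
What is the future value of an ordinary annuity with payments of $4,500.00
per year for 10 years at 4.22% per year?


Formula: FV = PMT * ((1+r)^n - 1) / r
Growth factor: (1 + 0.0422)^10 = 1.511857
Numerator: 1.511857 - 1 = 0.511857
FV = $4,500.00 * 0.511857 / 0.0422 = $54,581.90

$54,581.90


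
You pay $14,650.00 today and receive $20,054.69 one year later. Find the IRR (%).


Formula: IRR = C1/C0 - 1
Substituting: IRR = $20,054.69 / $14,650.00 - 1
Ratio: 1.368921 - 1 = 0.368921
IRR = 36.8921%

36.8921%


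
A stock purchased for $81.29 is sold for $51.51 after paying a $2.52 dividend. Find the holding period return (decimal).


Formula: HPR = (P1 - P0 + D) / P0
Gain: $51.51 - $81.29 + $2.52 = -$27.26
HPR = -$27.26 / $81.29 = -0.3353

-0.3353


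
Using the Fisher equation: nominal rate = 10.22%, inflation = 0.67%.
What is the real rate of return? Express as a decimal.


Formula: (1 + r_real) = (1 + r_nom) / (1 + inflation)
Substituting: (1 + r_real) = 1.1022 / 1.0067
(1 + r_real) = 1.094864
r_real = 1.094864 - 1 = 0.094864

0.094864


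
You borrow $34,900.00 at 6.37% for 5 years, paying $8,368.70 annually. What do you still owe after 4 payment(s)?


Formula: Balance = PV*(1+r)^k - PMT*((1+r)^k - 1)/r
Growth: (1 + 0.0637)^4 = 1.280197
Accumulated factor: ((1+r)^k - 1)/r = 4.398689
Balance = $34,900.00 * 1.280197 - $8,368.70 * 4.398689
Balance = $7,867.55

$7,867.55


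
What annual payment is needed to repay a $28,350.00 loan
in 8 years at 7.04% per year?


Formula: PMT = PV * r / (1 - (1+r)^(-n))
Denominator: 1 - (1 + 0.0704)^(-8) = 0.419729
Numerator: $28,350.00 * 0.0704 = 1995.84
PMT = 1995.84 / 0.419729 = $4,755.07

$4,755.07


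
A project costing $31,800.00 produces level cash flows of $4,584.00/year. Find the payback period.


Formula: Payback = investment / annual cash flow
Substituting: Payback = $31,800.00 / $4,584.00
Payback = 6.9372 years

6.9372 years


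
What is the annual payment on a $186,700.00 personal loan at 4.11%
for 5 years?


Formula: PMT = PV * r / (1 - (1+r)^(-n))
Denominator: 1 - (1 + 0.0411)^(-5) = 0.182406
Numerator: $186,700.00 * 0.0411 = 7673.37
PMT = 7673.37 / 0.182406 = $42,067.56

$42,067.56


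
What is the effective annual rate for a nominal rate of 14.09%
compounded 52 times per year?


Formula: EAR = (1 + r/m)^m - 1
Period rate: r/m = 0.1409 / 52 = 0.00271
Compounding: (1 + 0.00271)^52 = 1.15109
EAR = 1.15109 - 1 = 0.15109

0.15109


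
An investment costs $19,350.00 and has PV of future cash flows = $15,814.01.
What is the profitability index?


Formula: PI = PV(cash flows) / initial investment
Substituting: PI = $15,814.01 / $19,350.00
PI = 0.8173

0.8173


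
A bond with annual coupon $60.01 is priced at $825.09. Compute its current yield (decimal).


Formula: Current yield = annual coupon / price
Substituting: CY = $60.01 / $825.09
CY = 0.072731

0.072731


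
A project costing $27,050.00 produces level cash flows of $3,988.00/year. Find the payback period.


Formula: Payback = investment / annual cash flow
Substituting: Payback = $27,050.00 / $3,988.00
Payback = 6.7828 years

6.7828 years


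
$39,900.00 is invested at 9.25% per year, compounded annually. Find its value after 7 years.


Formula: FV = P * (1 + r)^n
Substituting: FV = $39,900.00 * (1 + 0.0925)^7
Growth factor: (1.0925)^7 = 1.857591
FV = $39,900.00 * 1.857591 = $74,117.88

$74,117.88


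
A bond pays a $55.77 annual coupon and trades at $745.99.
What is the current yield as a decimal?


Formula: Current yield = annual coupon / price
Substituting: CY = $55.77 / $745.99
CY = 0.07476

0.07476


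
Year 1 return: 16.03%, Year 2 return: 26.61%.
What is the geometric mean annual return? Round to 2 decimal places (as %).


Formula: Geometric mean = ((1+r1)*(1+r2))^(1/2) - 1
Product: (1 + 0.1603) * (1 + 0.2661) = 1.1603 * 1.2661 = 1.469056
Square root: 1.469056^0.5 = 1.212046
Geometric mean = 1.212046 - 1 = 0.212046
As percentage: 21.20%

21.20%


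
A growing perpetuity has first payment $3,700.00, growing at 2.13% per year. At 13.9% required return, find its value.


Formula: PV = C / (r - g)
Spread: r - g = 0.139 - 0.0213 = 0.1177
Substituting: PV = $3,700.00 / 0.1177
PV = $31,435.85

$31,435.85


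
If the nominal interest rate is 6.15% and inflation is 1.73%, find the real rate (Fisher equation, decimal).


Formula: (1 + r_real) = (1 + r_nom) / (1 + inflation)
Substituting: (1 + r_real) = 1.0615 / 1.0173
(1 + r_real) = 1.043448
r_real = 1.043448 - 1 = 0.043448

0.043448


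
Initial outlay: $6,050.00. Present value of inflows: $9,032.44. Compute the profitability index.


Formula: PI = PV(cash flows) / initial investment
Substituting: PI = $9,032.44 / $6,050.00
PI = 1.493

1.493


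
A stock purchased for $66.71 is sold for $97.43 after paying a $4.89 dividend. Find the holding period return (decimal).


Formula: HPR = (P1 - P0 + D) / P0
Gain: $97.43 - $66.71 + $4.89 = $35.61
HPR = $35.61 / $66.71 = 0.5338

0.5338


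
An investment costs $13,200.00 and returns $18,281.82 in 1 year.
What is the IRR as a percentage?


Formula: IRR = C1/C0 - 1
Substituting: IRR = $18,281.82 / $13,200.00 - 1
Ratio: 1.384986 - 1 = 0.384986
IRR = 38.4986%

38.4986%


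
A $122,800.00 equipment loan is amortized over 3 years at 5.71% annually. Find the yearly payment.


Formula: PMT = PV * r / (1 - (1+r)^(-n))
Denominator: 1 - (1 + 0.0571)^(-3) = 0.153452
Numerator: $122,800.00 * 0.0571 = 7011.88
PMT = 7011.88 / 0.153452 = $45,694.40

$45,694.40


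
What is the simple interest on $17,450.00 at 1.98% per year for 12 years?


Formula: I = P * r * t
Substituting: I = $17,450.00 * 0.0198 * 12
Step: I = $17,450.00 * 0.2376
I = $4,146.12

$4,146.12


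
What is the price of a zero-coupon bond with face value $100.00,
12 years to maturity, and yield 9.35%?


Formula: Price = FV / (1 + r)^n
Substituting: Price = $100.00 / (1 + 0.0935)^12
Discount factor: (1.0935)^12 = 2.922977
Price = $100.00 / 2.922977 = $34.21

$34.21


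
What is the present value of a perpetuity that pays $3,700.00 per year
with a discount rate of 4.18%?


Formula: PV = C / r
Substituting: PV = $3,700.00 / 0.0418
PV = $88,516.75

$88,516.75


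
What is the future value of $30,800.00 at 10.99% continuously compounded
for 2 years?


Formula: FV = P * e^(r*t)
Exponent: r*t = 0.1099 * 2 = 0.2198
e^(0.2198) = 1.245828
FV = $30,800.00 * 1.245828 = $38,371.49

$38,371.49


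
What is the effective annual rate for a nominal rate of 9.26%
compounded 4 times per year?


Formula: EAR = (1 + r/m)^m - 1
Period rate: r/m = 0.0926 / 4 = 0.02315
Compounding: (1 + 0.02315)^4 = 1.095865
EAR = 1.095865 - 1 = 0.095865

0.095865


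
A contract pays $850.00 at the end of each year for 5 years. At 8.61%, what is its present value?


Formula: PV = PMT * (1 - (1+r)^(-n)) / r
Discount factor: (1 + 0.0861)^(-5) = 0.661684
Bracket: 1 - 0.661684 = 0.338316
PV = $850.00 * 0.338316 / 0.0861 = $3,339.93

$3,339.93


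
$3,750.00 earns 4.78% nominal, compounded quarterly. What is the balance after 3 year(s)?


Formula: FV = P * (1 + r/m)^(m*t)
Period rate: r/m = 0.0478 / 4 = 0.01195
Total periods: m*t = 4 * 3 = 12
Growth factor: (1 + 0.01195)^12 = 1.153211
FV = $3,750.00 * 1.153211 = $4,324.54

$4,324.54


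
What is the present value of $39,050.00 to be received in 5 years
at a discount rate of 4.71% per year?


Formula: PV = FV / (1 + r)^n
Substituting: PV = $39,050.00 / (1 + 0.0471)^5
Discount factor: (1.0471)^5 = 1.258754
PV = $39,050.00 / 1.258754 = $31,022.75

$31,022.75


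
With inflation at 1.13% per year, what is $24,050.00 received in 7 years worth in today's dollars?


Formula: Real value = nominal / (1 + inflation)^years
Price level: (1 + 0.0113)^7 = 1.081833
Real value = $24,050.00 / 1.081833 = $22,230.80

$22,230.80


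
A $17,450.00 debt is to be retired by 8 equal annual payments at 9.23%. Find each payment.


Formula: PMT = PV * r / (1 - (1+r)^(-n))
Denominator: 1 - (1 + 0.0923)^(-8) = 0.506526
Numerator: $17,450.00 * 0.0923 = 1610.635
PMT = 1610.635 / 0.506526 = $3,179.77

$3,179.77


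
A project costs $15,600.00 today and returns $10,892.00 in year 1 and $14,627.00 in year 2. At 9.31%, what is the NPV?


Formula: NPV = C0 + C1/(1+r) + C2/(1+r)^2
Discount C1: $10,892.00 / (1 + 0.0931) = $9,964.32
Discount C2: $14,627.00 / (1 + 0.0931)^2 = $12,241.52
NPV = -$15,600.00 + $9,964.32 + $12,241.52 = $6,605.85

$6,605.85


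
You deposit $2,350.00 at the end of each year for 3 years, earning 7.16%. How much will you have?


Formula: FV = PMT * ((1+r)^n - 1) / r
Growth factor: (1 + 0.0716)^3 = 1.230547
Numerator: 1.230547 - 1 = 0.230547
FV = $2,350.00 * 0.230547 / 0.0716 = $7,566.83

$7,566.83


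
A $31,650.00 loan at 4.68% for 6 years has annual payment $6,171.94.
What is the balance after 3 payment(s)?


Formula: Balance = PV*(1+r)^k - PMT*((1+r)^k - 1)/r
Growth: (1 + 0.0468)^3 = 1.147073
Accumulated factor: ((1+r)^k - 1)/r = 3.14259
Balance = $31,650.00 * 1.147073 - $6,171.94 * 3.14259
Balance = $16,908.99

$16,908.99


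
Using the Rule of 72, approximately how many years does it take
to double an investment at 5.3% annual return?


Formula: Years ≈ 72 / r
Substituting: Years ≈ 72 / 5.3
Years ≈ 13.6

13.6 years


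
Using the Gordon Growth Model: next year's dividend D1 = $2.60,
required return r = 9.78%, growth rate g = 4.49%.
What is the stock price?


Formula: P = D1 / (r - g)
Spread: r - g = 0.0978 - 0.0449 = 0.0529
Substituting: P = $2.60 / 0.0529
P = $49.15

$49.15


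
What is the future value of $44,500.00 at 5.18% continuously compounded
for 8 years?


Formula: FV = P * e^(r*t)
Exponent: r*t = 0.0518 * 8 = 0.4144
e^(0.4144) = 1.513462
FV = $44,500.00 * 1.513462 = $67,349.08

$67,349.08


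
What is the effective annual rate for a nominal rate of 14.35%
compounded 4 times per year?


Formula: EAR = (1 + r/m)^m - 1
Period rate: r/m = 0.1435 / 4 = 0.035875
Compounding: (1 + 0.035875)^4 = 1.151408
EAR = 1.151408 - 1 = 0.151408

0.151408


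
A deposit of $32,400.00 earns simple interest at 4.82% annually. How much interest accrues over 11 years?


Formula: I = P * r * t
Substituting: I = $32,400.00 * 0.0482 * 11
Step: I = $32,400.00 * 0.5302
I = $17,178.48

$17,178.48
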